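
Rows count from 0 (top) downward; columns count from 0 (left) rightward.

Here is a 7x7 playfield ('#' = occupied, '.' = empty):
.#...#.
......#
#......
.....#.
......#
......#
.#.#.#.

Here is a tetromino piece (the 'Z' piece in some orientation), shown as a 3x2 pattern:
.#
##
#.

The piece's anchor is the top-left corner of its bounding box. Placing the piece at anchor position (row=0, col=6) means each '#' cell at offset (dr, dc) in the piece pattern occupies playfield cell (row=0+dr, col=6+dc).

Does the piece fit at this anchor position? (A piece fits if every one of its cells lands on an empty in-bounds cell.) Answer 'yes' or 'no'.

Answer: no

Derivation:
Check each piece cell at anchor (0, 6):
  offset (0,1) -> (0,7): out of bounds -> FAIL
  offset (1,0) -> (1,6): occupied ('#') -> FAIL
  offset (1,1) -> (1,7): out of bounds -> FAIL
  offset (2,0) -> (2,6): empty -> OK
All cells valid: no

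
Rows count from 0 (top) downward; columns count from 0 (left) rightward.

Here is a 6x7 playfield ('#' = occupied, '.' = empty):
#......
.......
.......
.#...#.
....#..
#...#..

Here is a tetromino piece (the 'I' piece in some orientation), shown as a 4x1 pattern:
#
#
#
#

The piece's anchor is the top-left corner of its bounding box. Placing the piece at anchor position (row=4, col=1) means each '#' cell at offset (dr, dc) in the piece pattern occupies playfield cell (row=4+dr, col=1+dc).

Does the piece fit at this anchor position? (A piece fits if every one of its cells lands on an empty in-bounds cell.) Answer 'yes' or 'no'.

Answer: no

Derivation:
Check each piece cell at anchor (4, 1):
  offset (0,0) -> (4,1): empty -> OK
  offset (1,0) -> (5,1): empty -> OK
  offset (2,0) -> (6,1): out of bounds -> FAIL
  offset (3,0) -> (7,1): out of bounds -> FAIL
All cells valid: no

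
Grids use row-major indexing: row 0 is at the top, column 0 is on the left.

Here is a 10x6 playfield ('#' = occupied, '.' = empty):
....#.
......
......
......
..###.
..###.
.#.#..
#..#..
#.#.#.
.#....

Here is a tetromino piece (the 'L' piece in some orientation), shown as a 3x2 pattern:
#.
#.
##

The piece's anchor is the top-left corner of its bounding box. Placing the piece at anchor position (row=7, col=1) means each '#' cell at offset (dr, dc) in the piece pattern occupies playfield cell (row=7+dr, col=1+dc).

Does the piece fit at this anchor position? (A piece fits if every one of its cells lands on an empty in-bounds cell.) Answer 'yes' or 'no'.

Answer: no

Derivation:
Check each piece cell at anchor (7, 1):
  offset (0,0) -> (7,1): empty -> OK
  offset (1,0) -> (8,1): empty -> OK
  offset (2,0) -> (9,1): occupied ('#') -> FAIL
  offset (2,1) -> (9,2): empty -> OK
All cells valid: no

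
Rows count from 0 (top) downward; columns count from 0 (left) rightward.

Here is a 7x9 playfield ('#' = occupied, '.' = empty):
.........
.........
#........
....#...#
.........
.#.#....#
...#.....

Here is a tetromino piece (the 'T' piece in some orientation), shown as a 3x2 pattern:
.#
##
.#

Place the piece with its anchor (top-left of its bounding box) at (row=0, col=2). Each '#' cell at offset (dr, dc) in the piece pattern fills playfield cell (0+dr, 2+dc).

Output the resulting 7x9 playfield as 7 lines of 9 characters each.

Answer: ...#.....
..##.....
#..#.....
....#...#
.........
.#.#....#
...#.....

Derivation:
Fill (0+0,2+1) = (0,3)
Fill (0+1,2+0) = (1,2)
Fill (0+1,2+1) = (1,3)
Fill (0+2,2+1) = (2,3)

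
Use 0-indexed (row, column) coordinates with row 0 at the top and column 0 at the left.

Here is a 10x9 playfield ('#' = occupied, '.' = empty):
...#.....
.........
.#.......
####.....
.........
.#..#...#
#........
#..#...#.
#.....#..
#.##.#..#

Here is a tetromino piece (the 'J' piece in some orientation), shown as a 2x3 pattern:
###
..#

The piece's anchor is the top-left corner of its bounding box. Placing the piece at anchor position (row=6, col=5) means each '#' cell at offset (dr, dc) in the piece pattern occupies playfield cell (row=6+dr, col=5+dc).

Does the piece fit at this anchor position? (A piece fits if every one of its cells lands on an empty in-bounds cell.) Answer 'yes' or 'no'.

Answer: no

Derivation:
Check each piece cell at anchor (6, 5):
  offset (0,0) -> (6,5): empty -> OK
  offset (0,1) -> (6,6): empty -> OK
  offset (0,2) -> (6,7): empty -> OK
  offset (1,2) -> (7,7): occupied ('#') -> FAIL
All cells valid: no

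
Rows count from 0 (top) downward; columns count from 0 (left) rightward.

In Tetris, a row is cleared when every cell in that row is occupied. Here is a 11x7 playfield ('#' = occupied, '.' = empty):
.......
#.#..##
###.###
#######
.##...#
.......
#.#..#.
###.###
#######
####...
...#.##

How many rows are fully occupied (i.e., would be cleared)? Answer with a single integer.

Check each row:
  row 0: 7 empty cells -> not full
  row 1: 3 empty cells -> not full
  row 2: 1 empty cell -> not full
  row 3: 0 empty cells -> FULL (clear)
  row 4: 4 empty cells -> not full
  row 5: 7 empty cells -> not full
  row 6: 4 empty cells -> not full
  row 7: 1 empty cell -> not full
  row 8: 0 empty cells -> FULL (clear)
  row 9: 3 empty cells -> not full
  row 10: 4 empty cells -> not full
Total rows cleared: 2

Answer: 2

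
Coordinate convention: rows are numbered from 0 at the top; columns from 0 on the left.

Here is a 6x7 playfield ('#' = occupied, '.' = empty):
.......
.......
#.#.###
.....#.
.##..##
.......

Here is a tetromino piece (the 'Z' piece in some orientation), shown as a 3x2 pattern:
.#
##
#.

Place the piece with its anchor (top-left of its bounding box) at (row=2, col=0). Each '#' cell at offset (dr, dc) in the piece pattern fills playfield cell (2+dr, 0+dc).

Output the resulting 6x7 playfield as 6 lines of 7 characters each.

Fill (2+0,0+1) = (2,1)
Fill (2+1,0+0) = (3,0)
Fill (2+1,0+1) = (3,1)
Fill (2+2,0+0) = (4,0)

Answer: .......
.......
###.###
##...#.
###..##
.......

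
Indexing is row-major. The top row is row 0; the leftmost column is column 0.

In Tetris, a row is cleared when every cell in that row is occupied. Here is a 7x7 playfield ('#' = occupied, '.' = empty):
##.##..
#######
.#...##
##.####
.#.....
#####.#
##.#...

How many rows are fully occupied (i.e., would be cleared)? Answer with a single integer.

Check each row:
  row 0: 3 empty cells -> not full
  row 1: 0 empty cells -> FULL (clear)
  row 2: 4 empty cells -> not full
  row 3: 1 empty cell -> not full
  row 4: 6 empty cells -> not full
  row 5: 1 empty cell -> not full
  row 6: 4 empty cells -> not full
Total rows cleared: 1

Answer: 1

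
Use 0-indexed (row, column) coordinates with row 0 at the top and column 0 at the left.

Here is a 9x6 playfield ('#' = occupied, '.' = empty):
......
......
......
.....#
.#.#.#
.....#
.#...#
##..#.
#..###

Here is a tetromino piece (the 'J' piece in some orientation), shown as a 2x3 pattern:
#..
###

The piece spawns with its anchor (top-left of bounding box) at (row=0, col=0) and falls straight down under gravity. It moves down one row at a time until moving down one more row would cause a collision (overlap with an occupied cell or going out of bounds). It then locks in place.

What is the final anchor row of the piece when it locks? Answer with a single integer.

Spawn at (row=0, col=0). Try each row:
  row 0: fits
  row 1: fits
  row 2: fits
  row 3: blocked -> lock at row 2

Answer: 2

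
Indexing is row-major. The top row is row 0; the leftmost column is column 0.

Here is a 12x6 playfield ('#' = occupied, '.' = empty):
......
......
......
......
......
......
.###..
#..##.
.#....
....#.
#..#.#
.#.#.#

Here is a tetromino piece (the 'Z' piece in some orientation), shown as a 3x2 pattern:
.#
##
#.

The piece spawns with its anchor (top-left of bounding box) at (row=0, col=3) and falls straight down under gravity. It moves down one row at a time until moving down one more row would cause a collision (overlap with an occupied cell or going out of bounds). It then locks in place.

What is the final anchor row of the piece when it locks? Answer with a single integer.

Answer: 3

Derivation:
Spawn at (row=0, col=3). Try each row:
  row 0: fits
  row 1: fits
  row 2: fits
  row 3: fits
  row 4: blocked -> lock at row 3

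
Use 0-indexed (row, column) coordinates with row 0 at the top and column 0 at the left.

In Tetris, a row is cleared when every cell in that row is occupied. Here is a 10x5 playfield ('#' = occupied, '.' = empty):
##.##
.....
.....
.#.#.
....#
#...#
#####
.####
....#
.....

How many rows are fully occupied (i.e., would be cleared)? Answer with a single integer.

Check each row:
  row 0: 1 empty cell -> not full
  row 1: 5 empty cells -> not full
  row 2: 5 empty cells -> not full
  row 3: 3 empty cells -> not full
  row 4: 4 empty cells -> not full
  row 5: 3 empty cells -> not full
  row 6: 0 empty cells -> FULL (clear)
  row 7: 1 empty cell -> not full
  row 8: 4 empty cells -> not full
  row 9: 5 empty cells -> not full
Total rows cleared: 1

Answer: 1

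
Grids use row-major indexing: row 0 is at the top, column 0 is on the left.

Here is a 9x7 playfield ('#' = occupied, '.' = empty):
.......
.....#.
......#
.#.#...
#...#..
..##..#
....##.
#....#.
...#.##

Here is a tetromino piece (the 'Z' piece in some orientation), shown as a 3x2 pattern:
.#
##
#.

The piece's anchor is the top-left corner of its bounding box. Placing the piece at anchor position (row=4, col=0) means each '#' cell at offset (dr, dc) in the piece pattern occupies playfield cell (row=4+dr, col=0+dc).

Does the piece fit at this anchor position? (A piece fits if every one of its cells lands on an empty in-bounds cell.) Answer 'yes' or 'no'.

Answer: yes

Derivation:
Check each piece cell at anchor (4, 0):
  offset (0,1) -> (4,1): empty -> OK
  offset (1,0) -> (5,0): empty -> OK
  offset (1,1) -> (5,1): empty -> OK
  offset (2,0) -> (6,0): empty -> OK
All cells valid: yes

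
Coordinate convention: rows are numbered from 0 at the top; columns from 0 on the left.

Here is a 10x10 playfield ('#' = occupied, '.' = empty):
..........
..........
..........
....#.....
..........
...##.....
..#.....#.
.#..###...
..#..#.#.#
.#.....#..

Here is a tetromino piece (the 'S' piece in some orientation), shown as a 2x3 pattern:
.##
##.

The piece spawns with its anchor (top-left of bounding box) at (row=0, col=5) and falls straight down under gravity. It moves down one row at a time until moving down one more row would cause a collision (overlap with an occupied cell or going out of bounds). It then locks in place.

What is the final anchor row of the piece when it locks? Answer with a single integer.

Spawn at (row=0, col=5). Try each row:
  row 0: fits
  row 1: fits
  row 2: fits
  row 3: fits
  row 4: fits
  row 5: fits
  row 6: blocked -> lock at row 5

Answer: 5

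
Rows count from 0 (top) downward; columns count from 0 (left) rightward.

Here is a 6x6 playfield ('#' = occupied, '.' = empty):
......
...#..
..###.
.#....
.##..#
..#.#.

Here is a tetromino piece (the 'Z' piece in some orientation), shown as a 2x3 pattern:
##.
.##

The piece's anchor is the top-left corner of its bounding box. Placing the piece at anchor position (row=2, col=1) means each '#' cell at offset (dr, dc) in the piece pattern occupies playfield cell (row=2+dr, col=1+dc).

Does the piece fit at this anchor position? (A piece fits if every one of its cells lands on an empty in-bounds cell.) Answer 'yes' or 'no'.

Answer: no

Derivation:
Check each piece cell at anchor (2, 1):
  offset (0,0) -> (2,1): empty -> OK
  offset (0,1) -> (2,2): occupied ('#') -> FAIL
  offset (1,1) -> (3,2): empty -> OK
  offset (1,2) -> (3,3): empty -> OK
All cells valid: no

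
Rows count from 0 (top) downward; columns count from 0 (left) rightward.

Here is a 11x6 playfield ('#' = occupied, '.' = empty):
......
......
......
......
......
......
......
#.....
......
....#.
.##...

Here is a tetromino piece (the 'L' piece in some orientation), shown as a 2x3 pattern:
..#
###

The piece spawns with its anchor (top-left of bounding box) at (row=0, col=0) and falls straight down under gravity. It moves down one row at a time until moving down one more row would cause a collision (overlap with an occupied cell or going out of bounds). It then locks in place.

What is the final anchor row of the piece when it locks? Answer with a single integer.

Answer: 5

Derivation:
Spawn at (row=0, col=0). Try each row:
  row 0: fits
  row 1: fits
  row 2: fits
  row 3: fits
  row 4: fits
  row 5: fits
  row 6: blocked -> lock at row 5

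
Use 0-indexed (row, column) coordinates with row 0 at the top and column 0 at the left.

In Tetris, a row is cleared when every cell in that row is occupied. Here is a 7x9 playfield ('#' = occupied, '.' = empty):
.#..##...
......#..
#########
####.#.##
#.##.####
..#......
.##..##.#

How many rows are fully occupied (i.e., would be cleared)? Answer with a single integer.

Check each row:
  row 0: 6 empty cells -> not full
  row 1: 8 empty cells -> not full
  row 2: 0 empty cells -> FULL (clear)
  row 3: 2 empty cells -> not full
  row 4: 2 empty cells -> not full
  row 5: 8 empty cells -> not full
  row 6: 4 empty cells -> not full
Total rows cleared: 1

Answer: 1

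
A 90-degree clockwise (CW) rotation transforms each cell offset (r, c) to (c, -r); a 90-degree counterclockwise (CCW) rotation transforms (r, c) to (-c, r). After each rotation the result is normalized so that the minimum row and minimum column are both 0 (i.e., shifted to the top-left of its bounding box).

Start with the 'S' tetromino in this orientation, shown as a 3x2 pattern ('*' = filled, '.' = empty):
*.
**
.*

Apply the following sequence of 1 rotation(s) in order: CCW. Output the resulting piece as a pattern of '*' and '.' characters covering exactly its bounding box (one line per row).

Start:
*.
**
.*
After rotation 1 (CCW):
.**
**.

Answer: .**
**.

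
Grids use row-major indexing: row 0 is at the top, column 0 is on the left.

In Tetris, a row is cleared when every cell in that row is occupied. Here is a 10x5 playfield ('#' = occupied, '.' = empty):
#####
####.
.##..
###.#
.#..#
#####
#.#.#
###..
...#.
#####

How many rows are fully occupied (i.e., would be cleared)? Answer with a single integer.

Check each row:
  row 0: 0 empty cells -> FULL (clear)
  row 1: 1 empty cell -> not full
  row 2: 3 empty cells -> not full
  row 3: 1 empty cell -> not full
  row 4: 3 empty cells -> not full
  row 5: 0 empty cells -> FULL (clear)
  row 6: 2 empty cells -> not full
  row 7: 2 empty cells -> not full
  row 8: 4 empty cells -> not full
  row 9: 0 empty cells -> FULL (clear)
Total rows cleared: 3

Answer: 3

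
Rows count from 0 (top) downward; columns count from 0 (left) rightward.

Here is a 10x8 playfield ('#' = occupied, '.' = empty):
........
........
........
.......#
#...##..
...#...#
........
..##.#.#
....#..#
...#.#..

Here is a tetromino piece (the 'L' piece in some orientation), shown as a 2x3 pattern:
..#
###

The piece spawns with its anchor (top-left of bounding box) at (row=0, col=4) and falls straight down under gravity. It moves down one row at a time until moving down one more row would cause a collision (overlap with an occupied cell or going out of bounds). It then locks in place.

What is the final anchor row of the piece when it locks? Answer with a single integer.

Answer: 2

Derivation:
Spawn at (row=0, col=4). Try each row:
  row 0: fits
  row 1: fits
  row 2: fits
  row 3: blocked -> lock at row 2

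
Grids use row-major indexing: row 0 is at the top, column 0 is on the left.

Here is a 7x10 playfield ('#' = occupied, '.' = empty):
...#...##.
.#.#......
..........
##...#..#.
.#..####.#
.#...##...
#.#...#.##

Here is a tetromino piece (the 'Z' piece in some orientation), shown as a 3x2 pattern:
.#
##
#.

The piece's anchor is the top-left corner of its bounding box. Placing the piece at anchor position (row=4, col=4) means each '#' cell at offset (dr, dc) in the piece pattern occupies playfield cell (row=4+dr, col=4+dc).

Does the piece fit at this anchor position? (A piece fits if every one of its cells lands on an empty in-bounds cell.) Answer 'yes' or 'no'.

Check each piece cell at anchor (4, 4):
  offset (0,1) -> (4,5): occupied ('#') -> FAIL
  offset (1,0) -> (5,4): empty -> OK
  offset (1,1) -> (5,5): occupied ('#') -> FAIL
  offset (2,0) -> (6,4): empty -> OK
All cells valid: no

Answer: no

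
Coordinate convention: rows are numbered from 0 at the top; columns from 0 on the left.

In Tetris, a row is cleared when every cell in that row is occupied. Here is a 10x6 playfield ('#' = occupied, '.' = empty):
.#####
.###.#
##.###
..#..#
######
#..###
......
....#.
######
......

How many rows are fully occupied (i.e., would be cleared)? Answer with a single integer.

Check each row:
  row 0: 1 empty cell -> not full
  row 1: 2 empty cells -> not full
  row 2: 1 empty cell -> not full
  row 3: 4 empty cells -> not full
  row 4: 0 empty cells -> FULL (clear)
  row 5: 2 empty cells -> not full
  row 6: 6 empty cells -> not full
  row 7: 5 empty cells -> not full
  row 8: 0 empty cells -> FULL (clear)
  row 9: 6 empty cells -> not full
Total rows cleared: 2

Answer: 2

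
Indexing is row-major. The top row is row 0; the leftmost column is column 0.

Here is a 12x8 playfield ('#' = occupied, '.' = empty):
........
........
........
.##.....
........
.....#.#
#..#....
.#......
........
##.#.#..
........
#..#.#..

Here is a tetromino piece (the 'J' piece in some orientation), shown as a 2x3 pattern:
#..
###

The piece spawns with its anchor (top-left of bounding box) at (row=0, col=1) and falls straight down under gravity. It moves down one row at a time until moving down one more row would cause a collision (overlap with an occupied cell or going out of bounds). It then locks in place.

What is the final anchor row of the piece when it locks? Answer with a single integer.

Answer: 1

Derivation:
Spawn at (row=0, col=1). Try each row:
  row 0: fits
  row 1: fits
  row 2: blocked -> lock at row 1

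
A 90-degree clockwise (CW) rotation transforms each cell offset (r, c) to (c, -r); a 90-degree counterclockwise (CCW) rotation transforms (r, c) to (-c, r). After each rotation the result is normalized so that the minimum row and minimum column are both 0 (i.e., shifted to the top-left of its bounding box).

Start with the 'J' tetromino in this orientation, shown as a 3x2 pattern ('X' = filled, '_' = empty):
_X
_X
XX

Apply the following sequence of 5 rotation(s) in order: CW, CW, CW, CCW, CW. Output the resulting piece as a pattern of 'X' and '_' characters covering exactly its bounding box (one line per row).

Start:
_X
_X
XX
After rotation 1 (CW):
X__
XXX
After rotation 2 (CW):
XX
X_
X_
After rotation 3 (CW):
XXX
__X
After rotation 4 (CCW):
XX
X_
X_
After rotation 5 (CW):
XXX
__X

Answer: XXX
__X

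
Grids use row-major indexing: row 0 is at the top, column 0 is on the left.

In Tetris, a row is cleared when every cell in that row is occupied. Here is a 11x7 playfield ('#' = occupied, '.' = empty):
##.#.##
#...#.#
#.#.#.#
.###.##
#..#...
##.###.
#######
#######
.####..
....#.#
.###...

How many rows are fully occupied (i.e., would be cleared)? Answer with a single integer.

Answer: 2

Derivation:
Check each row:
  row 0: 2 empty cells -> not full
  row 1: 4 empty cells -> not full
  row 2: 3 empty cells -> not full
  row 3: 2 empty cells -> not full
  row 4: 5 empty cells -> not full
  row 5: 2 empty cells -> not full
  row 6: 0 empty cells -> FULL (clear)
  row 7: 0 empty cells -> FULL (clear)
  row 8: 3 empty cells -> not full
  row 9: 5 empty cells -> not full
  row 10: 4 empty cells -> not full
Total rows cleared: 2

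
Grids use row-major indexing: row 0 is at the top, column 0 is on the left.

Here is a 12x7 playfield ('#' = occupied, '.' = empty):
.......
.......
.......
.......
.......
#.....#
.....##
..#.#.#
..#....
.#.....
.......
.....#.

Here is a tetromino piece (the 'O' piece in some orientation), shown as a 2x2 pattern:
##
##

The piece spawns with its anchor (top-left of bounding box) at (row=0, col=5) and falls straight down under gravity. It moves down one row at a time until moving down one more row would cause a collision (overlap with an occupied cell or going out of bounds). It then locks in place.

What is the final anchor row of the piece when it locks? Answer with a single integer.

Answer: 3

Derivation:
Spawn at (row=0, col=5). Try each row:
  row 0: fits
  row 1: fits
  row 2: fits
  row 3: fits
  row 4: blocked -> lock at row 3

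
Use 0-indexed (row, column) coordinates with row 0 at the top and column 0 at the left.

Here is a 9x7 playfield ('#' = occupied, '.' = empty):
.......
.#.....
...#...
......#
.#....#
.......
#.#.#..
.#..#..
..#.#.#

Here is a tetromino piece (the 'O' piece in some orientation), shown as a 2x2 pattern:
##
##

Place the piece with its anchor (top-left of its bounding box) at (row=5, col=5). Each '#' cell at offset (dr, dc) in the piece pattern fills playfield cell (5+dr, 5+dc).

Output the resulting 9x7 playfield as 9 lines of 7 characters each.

Answer: .......
.#.....
...#...
......#
.#....#
.....##
#.#.###
.#..#..
..#.#.#

Derivation:
Fill (5+0,5+0) = (5,5)
Fill (5+0,5+1) = (5,6)
Fill (5+1,5+0) = (6,5)
Fill (5+1,5+1) = (6,6)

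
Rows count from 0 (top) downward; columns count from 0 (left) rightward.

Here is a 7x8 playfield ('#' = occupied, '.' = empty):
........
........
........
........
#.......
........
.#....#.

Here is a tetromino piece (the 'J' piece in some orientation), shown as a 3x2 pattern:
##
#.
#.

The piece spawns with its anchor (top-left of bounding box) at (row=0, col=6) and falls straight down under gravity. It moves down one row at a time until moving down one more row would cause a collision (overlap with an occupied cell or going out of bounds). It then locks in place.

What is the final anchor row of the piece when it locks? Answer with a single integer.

Answer: 3

Derivation:
Spawn at (row=0, col=6). Try each row:
  row 0: fits
  row 1: fits
  row 2: fits
  row 3: fits
  row 4: blocked -> lock at row 3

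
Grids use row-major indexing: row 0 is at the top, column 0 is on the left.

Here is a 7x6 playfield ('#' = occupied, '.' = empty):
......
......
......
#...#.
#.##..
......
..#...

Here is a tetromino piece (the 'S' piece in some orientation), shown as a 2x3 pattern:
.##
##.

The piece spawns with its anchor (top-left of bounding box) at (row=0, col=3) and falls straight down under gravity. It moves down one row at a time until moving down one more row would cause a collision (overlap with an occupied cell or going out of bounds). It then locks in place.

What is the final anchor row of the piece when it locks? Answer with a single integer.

Answer: 1

Derivation:
Spawn at (row=0, col=3). Try each row:
  row 0: fits
  row 1: fits
  row 2: blocked -> lock at row 1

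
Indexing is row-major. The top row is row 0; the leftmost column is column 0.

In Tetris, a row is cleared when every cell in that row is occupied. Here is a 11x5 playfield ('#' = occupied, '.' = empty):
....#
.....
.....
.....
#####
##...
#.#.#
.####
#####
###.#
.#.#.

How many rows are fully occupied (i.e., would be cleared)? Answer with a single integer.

Answer: 2

Derivation:
Check each row:
  row 0: 4 empty cells -> not full
  row 1: 5 empty cells -> not full
  row 2: 5 empty cells -> not full
  row 3: 5 empty cells -> not full
  row 4: 0 empty cells -> FULL (clear)
  row 5: 3 empty cells -> not full
  row 6: 2 empty cells -> not full
  row 7: 1 empty cell -> not full
  row 8: 0 empty cells -> FULL (clear)
  row 9: 1 empty cell -> not full
  row 10: 3 empty cells -> not full
Total rows cleared: 2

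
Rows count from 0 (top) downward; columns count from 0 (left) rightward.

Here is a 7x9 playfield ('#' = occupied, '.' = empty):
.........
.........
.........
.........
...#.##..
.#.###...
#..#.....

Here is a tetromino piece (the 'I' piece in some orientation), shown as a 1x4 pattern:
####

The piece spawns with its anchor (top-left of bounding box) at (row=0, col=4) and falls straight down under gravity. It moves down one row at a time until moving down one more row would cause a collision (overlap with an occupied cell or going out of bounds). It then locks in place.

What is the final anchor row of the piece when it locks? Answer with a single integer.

Answer: 3

Derivation:
Spawn at (row=0, col=4). Try each row:
  row 0: fits
  row 1: fits
  row 2: fits
  row 3: fits
  row 4: blocked -> lock at row 3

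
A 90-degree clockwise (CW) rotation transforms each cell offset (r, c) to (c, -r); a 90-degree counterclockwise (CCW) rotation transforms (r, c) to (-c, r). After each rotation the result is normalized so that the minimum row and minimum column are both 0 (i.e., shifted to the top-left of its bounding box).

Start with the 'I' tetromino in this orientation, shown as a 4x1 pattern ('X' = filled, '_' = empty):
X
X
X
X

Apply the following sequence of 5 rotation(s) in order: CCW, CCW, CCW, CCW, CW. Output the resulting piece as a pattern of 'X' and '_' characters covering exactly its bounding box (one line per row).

Start:
X
X
X
X
After rotation 1 (CCW):
XXXX
After rotation 2 (CCW):
X
X
X
X
After rotation 3 (CCW):
XXXX
After rotation 4 (CCW):
X
X
X
X
After rotation 5 (CW):
XXXX

Answer: XXXX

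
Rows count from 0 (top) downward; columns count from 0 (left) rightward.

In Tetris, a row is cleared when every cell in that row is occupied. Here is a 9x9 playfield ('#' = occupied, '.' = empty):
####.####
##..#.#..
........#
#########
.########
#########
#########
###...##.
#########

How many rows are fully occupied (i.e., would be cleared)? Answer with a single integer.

Check each row:
  row 0: 1 empty cell -> not full
  row 1: 5 empty cells -> not full
  row 2: 8 empty cells -> not full
  row 3: 0 empty cells -> FULL (clear)
  row 4: 1 empty cell -> not full
  row 5: 0 empty cells -> FULL (clear)
  row 6: 0 empty cells -> FULL (clear)
  row 7: 4 empty cells -> not full
  row 8: 0 empty cells -> FULL (clear)
Total rows cleared: 4

Answer: 4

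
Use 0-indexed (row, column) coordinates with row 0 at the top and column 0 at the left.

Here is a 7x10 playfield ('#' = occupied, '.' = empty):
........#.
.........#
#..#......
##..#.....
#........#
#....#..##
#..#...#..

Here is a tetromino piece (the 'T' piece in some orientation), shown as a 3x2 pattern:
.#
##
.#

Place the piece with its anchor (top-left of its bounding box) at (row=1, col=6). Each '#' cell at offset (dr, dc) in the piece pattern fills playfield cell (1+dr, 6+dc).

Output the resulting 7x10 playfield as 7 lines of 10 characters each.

Answer: ........#.
.......#.#
#..#..##..
##..#..#..
#........#
#....#..##
#..#...#..

Derivation:
Fill (1+0,6+1) = (1,7)
Fill (1+1,6+0) = (2,6)
Fill (1+1,6+1) = (2,7)
Fill (1+2,6+1) = (3,7)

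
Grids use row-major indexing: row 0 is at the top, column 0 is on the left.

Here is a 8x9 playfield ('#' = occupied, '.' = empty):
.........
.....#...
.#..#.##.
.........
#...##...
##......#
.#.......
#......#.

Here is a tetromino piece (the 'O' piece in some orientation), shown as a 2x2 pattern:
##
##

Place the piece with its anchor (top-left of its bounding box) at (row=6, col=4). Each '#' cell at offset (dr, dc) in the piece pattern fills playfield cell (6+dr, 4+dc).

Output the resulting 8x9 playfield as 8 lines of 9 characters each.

Answer: .........
.....#...
.#..#.##.
.........
#...##...
##......#
.#..##...
#...##.#.

Derivation:
Fill (6+0,4+0) = (6,4)
Fill (6+0,4+1) = (6,5)
Fill (6+1,4+0) = (7,4)
Fill (6+1,4+1) = (7,5)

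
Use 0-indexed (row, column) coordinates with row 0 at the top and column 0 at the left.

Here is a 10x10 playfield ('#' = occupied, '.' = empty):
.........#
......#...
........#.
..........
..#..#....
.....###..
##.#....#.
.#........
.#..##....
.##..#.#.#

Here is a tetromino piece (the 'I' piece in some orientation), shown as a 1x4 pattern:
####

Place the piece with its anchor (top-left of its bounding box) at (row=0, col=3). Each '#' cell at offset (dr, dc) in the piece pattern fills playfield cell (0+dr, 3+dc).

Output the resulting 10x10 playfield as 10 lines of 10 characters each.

Answer: ...####..#
......#...
........#.
..........
..#..#....
.....###..
##.#....#.
.#........
.#..##....
.##..#.#.#

Derivation:
Fill (0+0,3+0) = (0,3)
Fill (0+0,3+1) = (0,4)
Fill (0+0,3+2) = (0,5)
Fill (0+0,3+3) = (0,6)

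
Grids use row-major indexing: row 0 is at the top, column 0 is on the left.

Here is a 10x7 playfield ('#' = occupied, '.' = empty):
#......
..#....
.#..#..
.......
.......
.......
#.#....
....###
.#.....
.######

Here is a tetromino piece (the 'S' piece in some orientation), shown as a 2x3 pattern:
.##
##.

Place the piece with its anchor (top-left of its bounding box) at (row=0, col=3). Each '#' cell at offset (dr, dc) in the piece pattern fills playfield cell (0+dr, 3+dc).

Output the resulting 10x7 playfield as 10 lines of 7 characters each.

Fill (0+0,3+1) = (0,4)
Fill (0+0,3+2) = (0,5)
Fill (0+1,3+0) = (1,3)
Fill (0+1,3+1) = (1,4)

Answer: #...##.
..###..
.#..#..
.......
.......
.......
#.#....
....###
.#.....
.######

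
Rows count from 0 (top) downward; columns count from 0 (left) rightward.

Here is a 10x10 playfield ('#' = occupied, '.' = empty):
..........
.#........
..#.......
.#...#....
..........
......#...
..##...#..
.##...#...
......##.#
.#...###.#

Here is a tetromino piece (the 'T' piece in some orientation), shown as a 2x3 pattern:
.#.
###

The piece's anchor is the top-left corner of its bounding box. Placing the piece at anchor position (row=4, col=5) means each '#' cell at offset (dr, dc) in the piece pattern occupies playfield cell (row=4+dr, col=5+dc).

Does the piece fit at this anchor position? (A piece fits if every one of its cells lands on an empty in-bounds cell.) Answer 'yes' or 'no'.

Answer: no

Derivation:
Check each piece cell at anchor (4, 5):
  offset (0,1) -> (4,6): empty -> OK
  offset (1,0) -> (5,5): empty -> OK
  offset (1,1) -> (5,6): occupied ('#') -> FAIL
  offset (1,2) -> (5,7): empty -> OK
All cells valid: no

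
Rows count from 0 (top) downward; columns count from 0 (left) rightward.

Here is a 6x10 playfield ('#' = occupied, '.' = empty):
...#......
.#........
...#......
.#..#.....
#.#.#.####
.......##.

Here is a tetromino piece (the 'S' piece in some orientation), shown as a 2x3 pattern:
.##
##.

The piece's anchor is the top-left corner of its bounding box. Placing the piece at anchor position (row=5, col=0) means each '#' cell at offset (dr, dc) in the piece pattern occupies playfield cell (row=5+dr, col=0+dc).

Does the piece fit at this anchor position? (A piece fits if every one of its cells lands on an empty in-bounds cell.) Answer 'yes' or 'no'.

Check each piece cell at anchor (5, 0):
  offset (0,1) -> (5,1): empty -> OK
  offset (0,2) -> (5,2): empty -> OK
  offset (1,0) -> (6,0): out of bounds -> FAIL
  offset (1,1) -> (6,1): out of bounds -> FAIL
All cells valid: no

Answer: no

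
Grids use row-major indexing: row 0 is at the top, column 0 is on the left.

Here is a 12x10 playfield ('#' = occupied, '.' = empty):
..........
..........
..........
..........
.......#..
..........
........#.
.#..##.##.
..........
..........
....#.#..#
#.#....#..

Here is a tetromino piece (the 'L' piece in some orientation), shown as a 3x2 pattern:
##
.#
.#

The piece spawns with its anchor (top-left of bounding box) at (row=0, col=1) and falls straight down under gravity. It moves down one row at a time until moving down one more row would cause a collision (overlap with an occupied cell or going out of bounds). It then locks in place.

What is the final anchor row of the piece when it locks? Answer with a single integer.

Answer: 6

Derivation:
Spawn at (row=0, col=1). Try each row:
  row 0: fits
  row 1: fits
  row 2: fits
  row 3: fits
  row 4: fits
  row 5: fits
  row 6: fits
  row 7: blocked -> lock at row 6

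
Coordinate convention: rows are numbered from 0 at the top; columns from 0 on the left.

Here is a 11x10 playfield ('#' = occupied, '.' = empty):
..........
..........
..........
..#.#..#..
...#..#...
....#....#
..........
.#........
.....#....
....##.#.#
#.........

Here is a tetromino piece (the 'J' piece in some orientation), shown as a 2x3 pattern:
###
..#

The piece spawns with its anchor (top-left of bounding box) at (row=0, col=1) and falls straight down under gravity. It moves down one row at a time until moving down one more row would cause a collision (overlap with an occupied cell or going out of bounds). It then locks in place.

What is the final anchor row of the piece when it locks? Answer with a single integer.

Answer: 2

Derivation:
Spawn at (row=0, col=1). Try each row:
  row 0: fits
  row 1: fits
  row 2: fits
  row 3: blocked -> lock at row 2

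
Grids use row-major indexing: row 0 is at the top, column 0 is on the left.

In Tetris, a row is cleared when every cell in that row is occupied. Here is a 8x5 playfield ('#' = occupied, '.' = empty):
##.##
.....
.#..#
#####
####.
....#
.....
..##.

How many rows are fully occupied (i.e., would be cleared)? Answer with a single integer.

Check each row:
  row 0: 1 empty cell -> not full
  row 1: 5 empty cells -> not full
  row 2: 3 empty cells -> not full
  row 3: 0 empty cells -> FULL (clear)
  row 4: 1 empty cell -> not full
  row 5: 4 empty cells -> not full
  row 6: 5 empty cells -> not full
  row 7: 3 empty cells -> not full
Total rows cleared: 1

Answer: 1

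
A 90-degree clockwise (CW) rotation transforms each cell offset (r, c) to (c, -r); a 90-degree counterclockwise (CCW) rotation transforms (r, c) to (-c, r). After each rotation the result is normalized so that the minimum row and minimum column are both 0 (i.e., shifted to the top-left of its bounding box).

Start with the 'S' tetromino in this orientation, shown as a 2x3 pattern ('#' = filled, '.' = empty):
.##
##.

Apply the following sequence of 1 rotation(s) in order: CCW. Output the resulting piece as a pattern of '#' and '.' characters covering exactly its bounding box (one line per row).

Start:
.##
##.
After rotation 1 (CCW):
#.
##
.#

Answer: #.
##
.#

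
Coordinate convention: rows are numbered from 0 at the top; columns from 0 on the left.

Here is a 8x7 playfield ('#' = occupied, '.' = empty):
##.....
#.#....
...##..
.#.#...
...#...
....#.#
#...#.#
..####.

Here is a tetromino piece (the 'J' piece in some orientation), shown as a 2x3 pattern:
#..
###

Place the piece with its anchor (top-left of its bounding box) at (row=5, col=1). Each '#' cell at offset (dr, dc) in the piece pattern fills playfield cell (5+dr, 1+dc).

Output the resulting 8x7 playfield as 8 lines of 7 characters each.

Answer: ##.....
#.#....
...##..
.#.#...
...#...
.#..#.#
#####.#
..####.

Derivation:
Fill (5+0,1+0) = (5,1)
Fill (5+1,1+0) = (6,1)
Fill (5+1,1+1) = (6,2)
Fill (5+1,1+2) = (6,3)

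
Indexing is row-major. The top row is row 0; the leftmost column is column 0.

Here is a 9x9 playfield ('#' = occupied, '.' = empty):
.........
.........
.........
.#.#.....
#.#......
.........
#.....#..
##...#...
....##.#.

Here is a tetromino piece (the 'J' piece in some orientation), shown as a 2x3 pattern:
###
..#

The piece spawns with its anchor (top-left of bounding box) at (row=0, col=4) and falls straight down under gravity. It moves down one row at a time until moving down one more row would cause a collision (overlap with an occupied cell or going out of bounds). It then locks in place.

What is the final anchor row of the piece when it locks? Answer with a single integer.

Answer: 4

Derivation:
Spawn at (row=0, col=4). Try each row:
  row 0: fits
  row 1: fits
  row 2: fits
  row 3: fits
  row 4: fits
  row 5: blocked -> lock at row 4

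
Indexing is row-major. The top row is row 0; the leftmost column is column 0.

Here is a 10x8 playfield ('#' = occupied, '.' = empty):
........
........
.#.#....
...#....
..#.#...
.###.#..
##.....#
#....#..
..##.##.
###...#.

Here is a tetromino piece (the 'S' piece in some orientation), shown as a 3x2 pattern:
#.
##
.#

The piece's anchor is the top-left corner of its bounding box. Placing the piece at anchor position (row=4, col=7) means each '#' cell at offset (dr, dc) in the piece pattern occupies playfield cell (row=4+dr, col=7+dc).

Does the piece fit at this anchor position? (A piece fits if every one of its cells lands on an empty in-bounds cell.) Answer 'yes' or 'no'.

Check each piece cell at anchor (4, 7):
  offset (0,0) -> (4,7): empty -> OK
  offset (1,0) -> (5,7): empty -> OK
  offset (1,1) -> (5,8): out of bounds -> FAIL
  offset (2,1) -> (6,8): out of bounds -> FAIL
All cells valid: no

Answer: no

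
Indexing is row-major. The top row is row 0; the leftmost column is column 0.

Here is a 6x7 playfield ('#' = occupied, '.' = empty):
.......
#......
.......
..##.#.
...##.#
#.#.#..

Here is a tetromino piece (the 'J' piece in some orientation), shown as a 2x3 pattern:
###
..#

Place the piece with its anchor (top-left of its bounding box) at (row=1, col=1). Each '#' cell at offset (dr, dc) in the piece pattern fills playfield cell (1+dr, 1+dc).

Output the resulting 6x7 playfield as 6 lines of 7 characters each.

Fill (1+0,1+0) = (1,1)
Fill (1+0,1+1) = (1,2)
Fill (1+0,1+2) = (1,3)
Fill (1+1,1+2) = (2,3)

Answer: .......
####...
...#...
..##.#.
...##.#
#.#.#..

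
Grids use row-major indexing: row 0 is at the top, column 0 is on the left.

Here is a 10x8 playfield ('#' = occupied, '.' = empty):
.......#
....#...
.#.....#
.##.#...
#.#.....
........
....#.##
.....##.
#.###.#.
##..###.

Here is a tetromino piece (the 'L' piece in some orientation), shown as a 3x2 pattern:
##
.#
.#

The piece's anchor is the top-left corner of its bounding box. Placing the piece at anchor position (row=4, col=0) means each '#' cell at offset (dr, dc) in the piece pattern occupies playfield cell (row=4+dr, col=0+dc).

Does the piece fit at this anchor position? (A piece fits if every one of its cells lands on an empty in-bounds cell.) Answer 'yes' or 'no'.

Check each piece cell at anchor (4, 0):
  offset (0,0) -> (4,0): occupied ('#') -> FAIL
  offset (0,1) -> (4,1): empty -> OK
  offset (1,1) -> (5,1): empty -> OK
  offset (2,1) -> (6,1): empty -> OK
All cells valid: no

Answer: no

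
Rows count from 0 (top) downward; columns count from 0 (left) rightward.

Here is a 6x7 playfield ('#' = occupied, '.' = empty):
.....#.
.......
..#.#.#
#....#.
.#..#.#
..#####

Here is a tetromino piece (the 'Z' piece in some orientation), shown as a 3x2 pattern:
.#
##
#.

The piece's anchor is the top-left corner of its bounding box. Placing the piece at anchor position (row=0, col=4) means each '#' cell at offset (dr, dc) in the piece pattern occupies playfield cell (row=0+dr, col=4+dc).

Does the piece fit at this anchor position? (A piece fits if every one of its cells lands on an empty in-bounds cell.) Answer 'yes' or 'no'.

Answer: no

Derivation:
Check each piece cell at anchor (0, 4):
  offset (0,1) -> (0,5): occupied ('#') -> FAIL
  offset (1,0) -> (1,4): empty -> OK
  offset (1,1) -> (1,5): empty -> OK
  offset (2,0) -> (2,4): occupied ('#') -> FAIL
All cells valid: no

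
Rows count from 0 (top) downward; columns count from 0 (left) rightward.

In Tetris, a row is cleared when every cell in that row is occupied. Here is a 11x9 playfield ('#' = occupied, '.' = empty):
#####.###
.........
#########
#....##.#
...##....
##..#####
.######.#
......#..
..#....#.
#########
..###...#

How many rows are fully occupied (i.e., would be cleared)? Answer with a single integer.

Answer: 2

Derivation:
Check each row:
  row 0: 1 empty cell -> not full
  row 1: 9 empty cells -> not full
  row 2: 0 empty cells -> FULL (clear)
  row 3: 5 empty cells -> not full
  row 4: 7 empty cells -> not full
  row 5: 2 empty cells -> not full
  row 6: 2 empty cells -> not full
  row 7: 8 empty cells -> not full
  row 8: 7 empty cells -> not full
  row 9: 0 empty cells -> FULL (clear)
  row 10: 5 empty cells -> not full
Total rows cleared: 2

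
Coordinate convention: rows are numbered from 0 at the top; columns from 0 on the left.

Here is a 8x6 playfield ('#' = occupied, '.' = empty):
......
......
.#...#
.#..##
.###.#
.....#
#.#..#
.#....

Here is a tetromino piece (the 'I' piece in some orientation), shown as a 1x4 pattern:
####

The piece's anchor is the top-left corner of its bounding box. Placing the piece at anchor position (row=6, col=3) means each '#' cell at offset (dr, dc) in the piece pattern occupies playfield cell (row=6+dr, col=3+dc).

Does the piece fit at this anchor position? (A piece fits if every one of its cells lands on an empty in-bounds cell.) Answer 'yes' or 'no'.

Check each piece cell at anchor (6, 3):
  offset (0,0) -> (6,3): empty -> OK
  offset (0,1) -> (6,4): empty -> OK
  offset (0,2) -> (6,5): occupied ('#') -> FAIL
  offset (0,3) -> (6,6): out of bounds -> FAIL
All cells valid: no

Answer: no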